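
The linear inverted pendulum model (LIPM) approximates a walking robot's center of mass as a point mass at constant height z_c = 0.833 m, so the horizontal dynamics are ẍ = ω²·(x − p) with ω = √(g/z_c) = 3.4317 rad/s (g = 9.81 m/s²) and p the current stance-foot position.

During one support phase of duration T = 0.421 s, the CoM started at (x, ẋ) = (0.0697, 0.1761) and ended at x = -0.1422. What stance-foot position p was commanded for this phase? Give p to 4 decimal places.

ωT = 3.4317·0.421 = 1.444746; cosh(ωT) = 2.238290, sinh(ωT) = 2.002484
x(T) = p + (x₀−p)·cosh(ωT) + (ẋ₀/ω)·sinh(ωT) ⇒ p·(1 − cosh) = x(T) − x₀·cosh − (ẋ₀/ω)·sinh
numerator   = -0.1422 − (0.0697)·2.238290 − (0.1761/3.4317)·2.002484 = -0.400968
denominator = 1 − 2.238290 = -1.238290
p = -0.400968 / -1.238290 = 0.3238

p = 0.3238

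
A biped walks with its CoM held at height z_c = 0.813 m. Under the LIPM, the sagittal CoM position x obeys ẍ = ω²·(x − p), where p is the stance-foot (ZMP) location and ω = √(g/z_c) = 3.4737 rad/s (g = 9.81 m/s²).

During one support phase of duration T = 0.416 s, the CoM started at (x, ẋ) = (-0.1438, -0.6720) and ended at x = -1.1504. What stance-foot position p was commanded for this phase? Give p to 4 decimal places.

ωT = 3.4737·0.416 = 1.445059; cosh(ωT) = 2.238918, sinh(ωT) = 2.003186
x(T) = p + (x₀−p)·cosh(ωT) + (ẋ₀/ω)·sinh(ωT) ⇒ p·(1 − cosh) = x(T) − x₀·cosh − (ẋ₀/ω)·sinh
numerator   = -1.1504 − (-0.1438)·2.238918 − (-0.6720/3.4737)·2.003186 = -0.440920
denominator = 1 − 2.238918 = -1.238918
p = -0.440920 / -1.238918 = 0.3559

p = 0.3559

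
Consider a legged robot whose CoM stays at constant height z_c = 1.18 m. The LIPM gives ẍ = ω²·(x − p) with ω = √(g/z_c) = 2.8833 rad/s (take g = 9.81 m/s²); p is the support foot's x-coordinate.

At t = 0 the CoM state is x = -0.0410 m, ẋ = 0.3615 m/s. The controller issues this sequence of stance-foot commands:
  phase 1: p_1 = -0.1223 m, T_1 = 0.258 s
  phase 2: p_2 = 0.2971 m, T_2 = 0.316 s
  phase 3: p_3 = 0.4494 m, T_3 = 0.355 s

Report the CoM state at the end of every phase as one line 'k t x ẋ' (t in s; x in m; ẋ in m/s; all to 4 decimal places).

1 0.2580 0.0847 0.6571
2 0.5740 0.2278 0.3107
3 0.9290 0.2318 -0.2861

phase 1: p=-0.1223, T=0.258, ωT=0.743891, cosh=1.289684, sinh=0.814423; start (x,ẋ)=(-0.041000, 0.361500) → end (x,ẋ)=(0.084661, 0.657132)
phase 2: p=0.2971, T=0.316, ωT=0.911123, cosh=1.444593, sinh=1.042520; start (x,ẋ)=(0.084661, 0.657132) → end (x,ẋ)=(0.227813, 0.310719)
phase 3: p=0.4494, T=0.355, ωT=1.023572, cosh=1.571213, sinh=1.211904; start (x,ẋ)=(0.227813, 0.310719) → end (x,ẋ)=(0.231841, -0.286082)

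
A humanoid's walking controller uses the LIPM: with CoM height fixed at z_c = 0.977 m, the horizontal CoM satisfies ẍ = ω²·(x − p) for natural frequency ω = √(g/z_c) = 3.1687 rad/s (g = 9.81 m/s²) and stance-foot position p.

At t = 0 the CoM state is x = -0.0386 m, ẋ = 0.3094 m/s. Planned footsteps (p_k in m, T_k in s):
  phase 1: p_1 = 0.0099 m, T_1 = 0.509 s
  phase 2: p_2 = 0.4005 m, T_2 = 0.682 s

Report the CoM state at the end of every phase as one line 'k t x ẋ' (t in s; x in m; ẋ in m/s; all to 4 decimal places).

phase 1: p=0.0099, T=0.509, ωT=1.612868, cosh=2.608248, sinh=2.408933; start (x,ẋ)=(-0.038600, 0.309400) → end (x,ẋ)=(0.118614, 0.436782)
phase 2: p=0.4005, T=0.682, ωT=2.161053, cosh=4.397740, sinh=4.282536; start (x,ẋ)=(0.118614, 0.436782) → end (x,ẋ)=(-0.248843, -1.904353)

1 0.5090 0.1186 0.4368
2 1.1910 -0.2488 -1.9044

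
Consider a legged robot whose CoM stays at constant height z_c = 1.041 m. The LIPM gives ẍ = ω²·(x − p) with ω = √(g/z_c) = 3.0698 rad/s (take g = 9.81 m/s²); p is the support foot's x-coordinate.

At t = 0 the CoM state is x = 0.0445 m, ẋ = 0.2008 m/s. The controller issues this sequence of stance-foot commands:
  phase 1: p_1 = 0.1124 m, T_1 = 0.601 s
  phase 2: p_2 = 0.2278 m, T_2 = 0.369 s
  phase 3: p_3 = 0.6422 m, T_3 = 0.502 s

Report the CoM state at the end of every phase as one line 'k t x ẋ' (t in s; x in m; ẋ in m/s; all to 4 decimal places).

phase 1: p=0.1124, T=0.601, ωT=1.844950, cosh=3.242908, sinh=3.084874; start (x,ẋ)=(0.044500, 0.200800) → end (x,ẋ)=(0.093993, 0.008166)
phase 2: p=0.2278, T=0.369, ωT=1.132756, cosh=1.713172, sinh=1.391028; start (x,ẋ)=(0.093993, 0.008166) → end (x,ẋ)=(0.002265, -0.557391)
phase 3: p=0.6422, T=0.502, ωT=1.541040, cosh=2.441800, sinh=2.227642; start (x,ẋ)=(0.002265, -0.557391) → end (x,ẋ)=(-1.324871, -5.737176)

1 0.6010 0.0940 0.0082
2 0.9700 0.0023 -0.5574
3 1.4720 -1.3249 -5.7372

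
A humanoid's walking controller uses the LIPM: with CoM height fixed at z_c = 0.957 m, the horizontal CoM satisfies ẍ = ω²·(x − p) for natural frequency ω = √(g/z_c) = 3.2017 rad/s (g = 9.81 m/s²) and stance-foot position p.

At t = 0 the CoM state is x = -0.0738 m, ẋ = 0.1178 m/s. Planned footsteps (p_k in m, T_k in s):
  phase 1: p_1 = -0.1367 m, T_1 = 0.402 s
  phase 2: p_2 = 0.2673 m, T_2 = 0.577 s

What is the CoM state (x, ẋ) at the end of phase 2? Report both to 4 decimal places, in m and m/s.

phase 1: p=-0.1367, T=0.402, ωT=1.287083, cosh=1.949141, sinh=1.673066; start (x,ẋ)=(-0.073800, 0.117800) → end (x,ẋ)=(0.047458, 0.566542)
phase 2: p=0.2673, T=0.577, ωT=1.847381, cosh=3.250417, sinh=3.092767; start (x,ẋ)=(0.047458, 0.566542) → end (x,ẋ)=(0.099989, -0.335402)

x = 0.1000, ẋ = -0.3354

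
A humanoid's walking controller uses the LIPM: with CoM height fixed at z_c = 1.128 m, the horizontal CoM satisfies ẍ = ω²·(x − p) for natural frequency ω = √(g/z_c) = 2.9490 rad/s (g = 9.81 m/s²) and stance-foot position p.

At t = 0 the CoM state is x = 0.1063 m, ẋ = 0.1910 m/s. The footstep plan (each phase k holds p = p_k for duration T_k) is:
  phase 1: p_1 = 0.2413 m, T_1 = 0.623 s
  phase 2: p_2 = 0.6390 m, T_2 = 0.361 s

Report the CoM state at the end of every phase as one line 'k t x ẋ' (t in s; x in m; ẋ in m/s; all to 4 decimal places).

phase 1: p=0.2413, T=0.623, ωT=1.837227, cosh=3.219180, sinh=3.059922; start (x,ẋ)=(0.106300, 0.191000) → end (x,ẋ)=(0.004895, -0.603337)
phase 2: p=0.6390, T=0.361, ωT=1.064589, cosh=1.622258, sinh=1.277389; start (x,ẋ)=(0.004895, -0.603337) → end (x,ẋ)=(-0.651024, -3.367455)

1 0.6230 0.0049 -0.6033
2 0.9840 -0.6510 -3.3675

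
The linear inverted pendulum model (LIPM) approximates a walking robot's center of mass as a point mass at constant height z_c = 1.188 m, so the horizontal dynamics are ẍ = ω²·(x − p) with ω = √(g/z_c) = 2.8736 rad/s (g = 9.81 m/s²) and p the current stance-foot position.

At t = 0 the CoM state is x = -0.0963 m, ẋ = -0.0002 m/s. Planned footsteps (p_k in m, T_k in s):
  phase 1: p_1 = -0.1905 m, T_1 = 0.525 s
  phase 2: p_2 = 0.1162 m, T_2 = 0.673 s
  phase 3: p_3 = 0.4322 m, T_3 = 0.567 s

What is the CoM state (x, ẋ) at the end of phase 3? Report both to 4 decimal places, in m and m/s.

phase 1: p=-0.1905, T=0.525, ωT=1.508640, cosh=2.370895, sinh=2.149684; start (x,ẋ)=(-0.096300, -0.000200) → end (x,ẋ)=(0.032689, 0.581430)
phase 2: p=0.1162, T=0.673, ωT=1.933933, cosh=3.530619, sinh=3.386040; start (x,ẋ)=(0.032689, 0.581430) → end (x,ẋ)=(0.506468, 1.240234)
phase 3: p=0.4322, T=0.567, ωT=1.629331, cosh=2.648262, sinh=2.452201; start (x,ẋ)=(0.506468, 1.240234) → end (x,ẋ)=(1.687242, 3.807806)

x = 1.6872, ẋ = 3.8078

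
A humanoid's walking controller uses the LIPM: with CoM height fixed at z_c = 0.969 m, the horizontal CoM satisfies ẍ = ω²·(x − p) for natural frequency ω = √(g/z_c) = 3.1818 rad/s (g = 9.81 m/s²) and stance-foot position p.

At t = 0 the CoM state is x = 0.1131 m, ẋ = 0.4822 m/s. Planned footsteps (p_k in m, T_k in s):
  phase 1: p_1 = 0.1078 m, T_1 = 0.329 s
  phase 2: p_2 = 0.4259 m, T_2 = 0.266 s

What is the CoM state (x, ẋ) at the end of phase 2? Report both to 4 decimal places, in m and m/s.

x = 0.4967, ẋ = 0.7294

phase 1: p=0.1078, T=0.329, ωT=1.046812, cosh=1.599806, sinh=1.248750; start (x,ẋ)=(0.113100, 0.482200) → end (x,ẋ)=(0.305526, 0.792485)
phase 2: p=0.4259, T=0.266, ωT=0.846359, cosh=1.380059, sinh=0.951085; start (x,ẋ)=(0.305526, 0.792485) → end (x,ẋ)=(0.496662, 0.729405)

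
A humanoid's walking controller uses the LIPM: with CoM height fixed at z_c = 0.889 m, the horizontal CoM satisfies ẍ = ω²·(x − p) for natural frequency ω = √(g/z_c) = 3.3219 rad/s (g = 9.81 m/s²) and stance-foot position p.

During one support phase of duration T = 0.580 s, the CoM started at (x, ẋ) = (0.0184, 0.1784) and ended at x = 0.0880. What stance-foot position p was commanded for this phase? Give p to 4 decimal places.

p = 0.0626

ωT = 3.3219·0.580 = 1.926702; cosh(ωT) = 3.506227, sinh(ωT) = 3.360599
x(T) = p + (x₀−p)·cosh(ωT) + (ẋ₀/ω)·sinh(ωT) ⇒ p·(1 − cosh) = x(T) − x₀·cosh − (ẋ₀/ω)·sinh
numerator   = 0.0880 − (0.0184)·3.506227 − (0.1784/3.3219)·3.360599 = -0.156993
denominator = 1 − 3.506227 = -2.506227
p = -0.156993 / -2.506227 = 0.0626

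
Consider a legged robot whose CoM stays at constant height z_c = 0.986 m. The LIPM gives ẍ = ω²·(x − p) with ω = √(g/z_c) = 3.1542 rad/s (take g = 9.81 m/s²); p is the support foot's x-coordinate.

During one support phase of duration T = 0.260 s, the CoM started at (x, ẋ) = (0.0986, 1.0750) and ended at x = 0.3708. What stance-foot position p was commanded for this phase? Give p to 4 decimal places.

p = 0.2103

ωT = 3.1542·0.260 = 0.820092; cosh(ωT) = 1.355550, sinh(ωT) = 0.915159
x(T) = p + (x₀−p)·cosh(ωT) + (ẋ₀/ω)·sinh(ωT) ⇒ p·(1 − cosh) = x(T) − x₀·cosh − (ẋ₀/ω)·sinh
numerator   = 0.3708 − (0.0986)·1.355550 − (1.0750/3.1542)·0.915159 = -0.074757
denominator = 1 − 1.355550 = -0.355550
p = -0.074757 / -0.355550 = 0.2103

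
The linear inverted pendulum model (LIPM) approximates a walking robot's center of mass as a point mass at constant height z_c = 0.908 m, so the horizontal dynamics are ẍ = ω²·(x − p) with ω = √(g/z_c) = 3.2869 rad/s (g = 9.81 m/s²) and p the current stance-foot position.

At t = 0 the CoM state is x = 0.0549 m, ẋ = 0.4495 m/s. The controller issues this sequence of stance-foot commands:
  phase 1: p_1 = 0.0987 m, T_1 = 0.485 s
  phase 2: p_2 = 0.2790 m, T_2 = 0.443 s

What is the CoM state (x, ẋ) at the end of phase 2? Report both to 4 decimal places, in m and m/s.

x = 0.8487, ẋ = 2.0387

phase 1: p=0.0987, T=0.485, ωT=1.594147, cosh=2.563603, sinh=2.360521; start (x,ẋ)=(0.054900, 0.449500) → end (x,ẋ)=(0.309227, 0.812504)
phase 2: p=0.2790, T=0.443, ωT=1.456097, cosh=2.261165, sinh=2.028020; start (x,ẋ)=(0.309227, 0.812504) → end (x,ẋ)=(0.848665, 2.038698)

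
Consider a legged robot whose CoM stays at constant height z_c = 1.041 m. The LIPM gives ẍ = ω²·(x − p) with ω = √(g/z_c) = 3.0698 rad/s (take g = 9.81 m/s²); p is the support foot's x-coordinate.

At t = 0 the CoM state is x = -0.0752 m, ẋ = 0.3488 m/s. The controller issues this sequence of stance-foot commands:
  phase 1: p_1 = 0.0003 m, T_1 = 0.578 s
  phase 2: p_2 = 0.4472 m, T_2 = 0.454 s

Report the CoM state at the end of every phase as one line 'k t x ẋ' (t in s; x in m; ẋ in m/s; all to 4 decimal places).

1 0.5780 0.0967 0.3943
2 1.0320 -0.0597 -1.1914

phase 1: p=0.0003, T=0.578, ωT=1.774344, cosh=3.033004, sinh=2.863410; start (x,ẋ)=(-0.075200, 0.348800) → end (x,ẋ)=(0.096657, 0.394260)
phase 2: p=0.4472, T=0.454, ωT=1.393689, cosh=2.138924, sinh=1.890765; start (x,ẋ)=(0.096657, 0.394260) → end (x,ẋ)=(-0.059749, -1.191353)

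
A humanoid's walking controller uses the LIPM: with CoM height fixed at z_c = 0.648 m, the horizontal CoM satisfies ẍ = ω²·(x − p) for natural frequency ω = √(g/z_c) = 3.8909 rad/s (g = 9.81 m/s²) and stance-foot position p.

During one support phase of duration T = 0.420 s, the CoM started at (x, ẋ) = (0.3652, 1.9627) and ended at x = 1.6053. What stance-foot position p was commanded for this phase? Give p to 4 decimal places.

p = 0.3672

ωT = 3.8909·0.420 = 1.634178; cosh(ωT) = 2.660178, sinh(ωT) = 2.465065
x(T) = p + (x₀−p)·cosh(ωT) + (ẋ₀/ω)·sinh(ωT) ⇒ p·(1 − cosh) = x(T) − x₀·cosh − (ẋ₀/ω)·sinh
numerator   = 1.6053 − (0.3652)·2.660178 − (1.9627/3.8909)·2.465065 = -0.609658
denominator = 1 − 2.660178 = -1.660178
p = -0.609658 / -1.660178 = 0.3672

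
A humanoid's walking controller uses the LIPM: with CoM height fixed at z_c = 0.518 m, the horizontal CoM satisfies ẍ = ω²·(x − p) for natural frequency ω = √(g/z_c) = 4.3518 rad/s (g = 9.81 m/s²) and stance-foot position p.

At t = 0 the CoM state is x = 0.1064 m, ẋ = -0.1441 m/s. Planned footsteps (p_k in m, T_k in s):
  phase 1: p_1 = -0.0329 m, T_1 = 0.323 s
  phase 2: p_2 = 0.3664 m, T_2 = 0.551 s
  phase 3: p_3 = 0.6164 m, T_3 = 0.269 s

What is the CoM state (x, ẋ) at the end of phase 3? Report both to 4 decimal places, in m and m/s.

phase 1: p=-0.0329, T=0.323, ωT=1.405631, cosh=2.161657, sinh=1.916444; start (x,ẋ)=(0.106400, -0.144100) → end (x,ẋ)=(0.204760, 0.850265)
phase 2: p=0.3664, T=0.551, ωT=2.397842, cosh=5.545163, sinh=5.454249; start (x,ẋ)=(0.204760, 0.850265) → end (x,ẋ)=(0.535744, 0.878203)
phase 3: p=0.6164, T=0.269, ωT=1.170634, cosh=1.767103, sinh=1.456933; start (x,ẋ)=(0.535744, 0.878203) → end (x,ẋ)=(0.767885, 1.040494)

x = 0.7679, ẋ = 1.0405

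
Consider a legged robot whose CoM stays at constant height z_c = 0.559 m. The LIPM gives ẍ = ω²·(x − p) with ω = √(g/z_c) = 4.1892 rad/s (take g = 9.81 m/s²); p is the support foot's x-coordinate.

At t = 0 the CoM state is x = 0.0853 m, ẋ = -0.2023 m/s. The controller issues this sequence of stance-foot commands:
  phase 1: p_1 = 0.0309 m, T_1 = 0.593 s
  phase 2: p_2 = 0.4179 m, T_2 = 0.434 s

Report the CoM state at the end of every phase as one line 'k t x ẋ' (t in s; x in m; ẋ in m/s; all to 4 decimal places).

1 0.5930 0.0718 0.1355
2 1.0270 -0.5792 -3.9196

phase 1: p=0.0309, T=0.593, ωT=2.484196, cosh=6.037432, sinh=5.954039; start (x,ẋ)=(0.085300, -0.202300) → end (x,ẋ)=(0.071811, 0.135508)
phase 2: p=0.4179, T=0.434, ωT=1.818113, cosh=3.161277, sinh=2.998945; start (x,ẋ)=(0.071811, 0.135508) → end (x,ẋ)=(-0.579177, -3.919603)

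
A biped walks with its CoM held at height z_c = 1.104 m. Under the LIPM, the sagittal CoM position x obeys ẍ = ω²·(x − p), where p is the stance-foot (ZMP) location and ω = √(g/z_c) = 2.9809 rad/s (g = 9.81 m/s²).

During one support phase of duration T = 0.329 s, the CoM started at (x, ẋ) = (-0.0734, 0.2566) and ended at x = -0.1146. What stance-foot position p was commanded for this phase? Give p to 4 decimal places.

ωT = 2.9809·0.329 = 0.980716; cosh(ωT) = 1.520704, sinh(ωT) = 1.145661
x(T) = p + (x₀−p)·cosh(ωT) + (ẋ₀/ω)·sinh(ωT) ⇒ p·(1 − cosh) = x(T) − x₀·cosh − (ẋ₀/ω)·sinh
numerator   = -0.1146 − (-0.0734)·1.520704 − (0.2566/2.9809)·1.145661 = -0.101600
denominator = 1 − 1.520704 = -0.520704
p = -0.101600 / -0.520704 = 0.1951

p = 0.1951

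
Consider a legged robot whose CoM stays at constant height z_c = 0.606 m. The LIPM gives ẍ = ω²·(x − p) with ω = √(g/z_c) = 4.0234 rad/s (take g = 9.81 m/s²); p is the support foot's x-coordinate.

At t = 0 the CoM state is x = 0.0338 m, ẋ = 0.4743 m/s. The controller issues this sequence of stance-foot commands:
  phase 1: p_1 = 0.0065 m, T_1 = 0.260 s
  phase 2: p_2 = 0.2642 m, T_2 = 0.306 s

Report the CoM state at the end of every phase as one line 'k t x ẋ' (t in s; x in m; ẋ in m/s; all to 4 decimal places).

1 0.2600 0.1972 0.8954
2 0.5660 0.4884 1.2420

phase 1: p=0.0065, T=0.260, ωT=1.046084, cosh=1.598897, sinh=1.247586; start (x,ẋ)=(0.033800, 0.474300) → end (x,ẋ)=(0.197222, 0.895390)
phase 2: p=0.2642, T=0.306, ωT=1.231160, cosh=1.858578, sinh=1.566624; start (x,ẋ)=(0.197222, 0.895390) → end (x,ẋ)=(0.488361, 1.241979)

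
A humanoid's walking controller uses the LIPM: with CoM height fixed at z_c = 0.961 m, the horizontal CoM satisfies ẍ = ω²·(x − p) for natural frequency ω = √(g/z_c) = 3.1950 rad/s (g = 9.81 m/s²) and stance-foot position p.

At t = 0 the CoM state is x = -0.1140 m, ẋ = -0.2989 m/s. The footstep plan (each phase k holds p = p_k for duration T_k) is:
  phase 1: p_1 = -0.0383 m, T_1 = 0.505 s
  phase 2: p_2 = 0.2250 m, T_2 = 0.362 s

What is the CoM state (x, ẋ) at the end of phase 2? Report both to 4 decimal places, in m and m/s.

phase 1: p=-0.0383, T=0.505, ωT=1.613475, cosh=2.609710, sinh=2.410516; start (x,ẋ)=(-0.114000, -0.298900) → end (x,ẋ)=(-0.461365, -1.363053)
phase 2: p=0.2250, T=0.362, ωT=1.156590, cosh=1.746816, sinh=1.432259; start (x,ẋ)=(-0.461365, -1.363053) → end (x,ẋ)=(-1.584984, -5.521853)

x = -1.5850, ẋ = -5.5219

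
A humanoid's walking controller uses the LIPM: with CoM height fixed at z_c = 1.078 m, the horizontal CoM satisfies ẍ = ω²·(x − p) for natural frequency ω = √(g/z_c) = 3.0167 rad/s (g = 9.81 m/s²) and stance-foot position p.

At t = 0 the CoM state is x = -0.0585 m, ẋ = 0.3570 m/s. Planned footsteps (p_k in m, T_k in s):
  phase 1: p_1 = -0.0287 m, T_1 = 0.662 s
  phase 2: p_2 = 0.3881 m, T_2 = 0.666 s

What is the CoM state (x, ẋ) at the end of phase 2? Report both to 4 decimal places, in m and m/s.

x = 1.2369, ẋ = 2.7373

phase 1: p=-0.0287, T=0.662, ωT=1.997055, cosh=3.751532, sinh=3.615798; start (x,ẋ)=(-0.058500, 0.357000) → end (x,ẋ)=(0.287402, 1.014245)
phase 2: p=0.3881, T=0.666, ωT=2.009122, cosh=3.795438, sinh=3.661331; start (x,ẋ)=(0.287402, 1.014245) → end (x,ẋ)=(1.236885, 2.737285)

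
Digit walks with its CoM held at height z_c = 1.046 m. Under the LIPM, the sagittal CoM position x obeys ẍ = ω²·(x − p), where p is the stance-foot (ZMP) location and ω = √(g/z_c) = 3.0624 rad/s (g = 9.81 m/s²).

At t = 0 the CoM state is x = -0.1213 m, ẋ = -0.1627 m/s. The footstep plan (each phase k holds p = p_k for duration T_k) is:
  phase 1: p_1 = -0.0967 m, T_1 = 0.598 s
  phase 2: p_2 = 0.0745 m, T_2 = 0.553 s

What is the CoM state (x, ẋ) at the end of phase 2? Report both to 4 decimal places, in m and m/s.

x = -1.7257, ẋ = -5.4191

phase 1: p=-0.0967, T=0.598, ωT=1.831315, cosh=3.201147, sinh=3.040944; start (x,ẋ)=(-0.121300, -0.162700) → end (x,ẋ)=(-0.337008, -0.749916)
phase 2: p=0.0745, T=0.553, ωT=1.693507, cosh=2.811197, sinh=2.627324; start (x,ẋ)=(-0.337008, -0.749916) → end (x,ẋ)=(-1.725706, -5.419124)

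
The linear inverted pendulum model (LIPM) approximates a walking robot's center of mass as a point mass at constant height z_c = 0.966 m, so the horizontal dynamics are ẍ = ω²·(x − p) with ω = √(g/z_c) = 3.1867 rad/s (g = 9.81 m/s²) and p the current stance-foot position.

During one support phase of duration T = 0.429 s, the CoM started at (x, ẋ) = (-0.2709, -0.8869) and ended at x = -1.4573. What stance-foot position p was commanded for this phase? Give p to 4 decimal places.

p = 0.3495

ωT = 3.1867·0.429 = 1.367094; cosh(ωT) = 2.089389, sinh(ωT) = 1.834543
x(T) = p + (x₀−p)·cosh(ωT) + (ẋ₀/ω)·sinh(ωT) ⇒ p·(1 − cosh) = x(T) − x₀·cosh − (ẋ₀/ω)·sinh
numerator   = -1.4573 − (-0.2709)·2.089389 − (-0.8869/3.1867)·1.834543 = -0.380707
denominator = 1 − 2.089389 = -1.089389
p = -0.380707 / -1.089389 = 0.3495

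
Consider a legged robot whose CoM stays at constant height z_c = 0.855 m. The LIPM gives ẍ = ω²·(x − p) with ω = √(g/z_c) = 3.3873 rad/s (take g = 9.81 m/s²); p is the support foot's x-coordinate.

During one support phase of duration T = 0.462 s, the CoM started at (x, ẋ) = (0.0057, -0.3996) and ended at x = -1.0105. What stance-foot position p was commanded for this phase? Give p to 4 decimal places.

ωT = 3.3873·0.462 = 1.564933; cosh(ωT) = 2.495727, sinh(ωT) = 2.286625
x(T) = p + (x₀−p)·cosh(ωT) + (ẋ₀/ω)·sinh(ωT) ⇒ p·(1 − cosh) = x(T) − x₀·cosh − (ẋ₀/ω)·sinh
numerator   = -1.0105 − (0.0057)·2.495727 − (-0.3996/3.3873)·2.286625 = -0.754972
denominator = 1 − 2.495727 = -1.495727
p = -0.754972 / -1.495727 = 0.5048

p = 0.5048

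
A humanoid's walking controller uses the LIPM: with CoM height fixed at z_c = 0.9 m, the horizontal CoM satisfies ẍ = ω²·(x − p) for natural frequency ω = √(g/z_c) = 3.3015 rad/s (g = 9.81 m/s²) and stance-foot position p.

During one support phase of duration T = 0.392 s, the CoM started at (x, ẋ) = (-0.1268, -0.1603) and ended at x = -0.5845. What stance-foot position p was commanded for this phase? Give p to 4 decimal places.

p = 0.2642

ωT = 3.3015·0.392 = 1.294188; cosh(ωT) = 1.961076, sinh(ωT) = 1.686956
x(T) = p + (x₀−p)·cosh(ωT) + (ẋ₀/ω)·sinh(ωT) ⇒ p·(1 − cosh) = x(T) − x₀·cosh − (ẋ₀/ω)·sinh
numerator   = -0.5845 − (-0.1268)·1.961076 − (-0.1603/3.3015)·1.686956 = -0.253928
denominator = 1 − 1.961076 = -0.961076
p = -0.253928 / -0.961076 = 0.2642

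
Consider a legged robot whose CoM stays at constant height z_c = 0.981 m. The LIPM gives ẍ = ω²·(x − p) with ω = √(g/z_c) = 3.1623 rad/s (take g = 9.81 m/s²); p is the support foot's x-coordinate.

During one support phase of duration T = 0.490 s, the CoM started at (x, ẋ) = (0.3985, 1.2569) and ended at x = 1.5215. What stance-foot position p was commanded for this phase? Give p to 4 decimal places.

p = 0.2415

ωT = 3.1623·0.490 = 1.549527; cosh(ωT) = 2.460795, sinh(ωT) = 2.248447
x(T) = p + (x₀−p)·cosh(ωT) + (ẋ₀/ω)·sinh(ωT) ⇒ p·(1 − cosh) = x(T) − x₀·cosh − (ẋ₀/ω)·sinh
numerator   = 1.5215 − (0.3985)·2.460795 − (1.2569/3.1623)·2.248447 = -0.352803
denominator = 1 − 2.460795 = -1.460795
p = -0.352803 / -1.460795 = 0.2415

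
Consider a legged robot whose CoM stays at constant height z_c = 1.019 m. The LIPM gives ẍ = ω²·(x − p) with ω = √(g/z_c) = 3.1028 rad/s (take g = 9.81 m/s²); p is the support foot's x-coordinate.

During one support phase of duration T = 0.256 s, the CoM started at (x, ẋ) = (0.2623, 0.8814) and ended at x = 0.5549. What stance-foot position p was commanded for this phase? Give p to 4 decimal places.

p = 0.1345

ωT = 3.1028·0.256 = 0.794317; cosh(ωT) = 1.332409, sinh(ωT) = 0.880519
x(T) = p + (x₀−p)·cosh(ωT) + (ẋ₀/ω)·sinh(ωT) ⇒ p·(1 − cosh) = x(T) − x₀·cosh − (ẋ₀/ω)·sinh
numerator   = 0.5549 − (0.2623)·1.332409 − (0.8814/3.1028)·0.880519 = -0.044717
denominator = 1 − 1.332409 = -0.332409
p = -0.044717 / -0.332409 = 0.1345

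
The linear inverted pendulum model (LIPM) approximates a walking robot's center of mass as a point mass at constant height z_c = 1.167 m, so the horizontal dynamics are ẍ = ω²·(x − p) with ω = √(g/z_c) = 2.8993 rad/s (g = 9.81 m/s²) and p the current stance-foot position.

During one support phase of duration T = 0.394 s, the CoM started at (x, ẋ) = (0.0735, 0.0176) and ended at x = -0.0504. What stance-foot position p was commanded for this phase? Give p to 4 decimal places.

p = 0.2558

ωT = 2.8993·0.394 = 1.142324; cosh(ωT) = 1.726560, sinh(ωT) = 1.407484
x(T) = p + (x₀−p)·cosh(ωT) + (ẋ₀/ω)·sinh(ωT) ⇒ p·(1 − cosh) = x(T) − x₀·cosh − (ẋ₀/ω)·sinh
numerator   = -0.0504 − (0.0735)·1.726560 − (0.0176/2.8993)·1.407484 = -0.185846
denominator = 1 − 1.726560 = -0.726560
p = -0.185846 / -0.726560 = 0.2558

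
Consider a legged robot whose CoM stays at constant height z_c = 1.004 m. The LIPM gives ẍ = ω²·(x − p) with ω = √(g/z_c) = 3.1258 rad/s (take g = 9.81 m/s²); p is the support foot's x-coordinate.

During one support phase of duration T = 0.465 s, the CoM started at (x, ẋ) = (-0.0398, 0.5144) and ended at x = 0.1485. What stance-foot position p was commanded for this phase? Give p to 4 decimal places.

ωT = 3.1258·0.465 = 1.453497; cosh(ωT) = 2.255900, sinh(ωT) = 2.022149
x(T) = p + (x₀−p)·cosh(ωT) + (ẋ₀/ω)·sinh(ωT) ⇒ p·(1 − cosh) = x(T) − x₀·cosh − (ẋ₀/ω)·sinh
numerator   = 0.1485 − (-0.0398)·2.255900 − (0.5144/3.1258)·2.022149 = -0.094492
denominator = 1 − 2.255900 = -1.255900
p = -0.094492 / -1.255900 = 0.0752

p = 0.0752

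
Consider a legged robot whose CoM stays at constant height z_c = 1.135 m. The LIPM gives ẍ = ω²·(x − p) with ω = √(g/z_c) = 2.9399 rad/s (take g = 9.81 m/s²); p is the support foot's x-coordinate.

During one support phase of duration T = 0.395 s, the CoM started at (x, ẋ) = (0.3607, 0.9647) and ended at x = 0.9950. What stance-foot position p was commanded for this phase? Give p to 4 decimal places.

ωT = 2.9399·0.395 = 1.161261; cosh(ωT) = 1.753524, sinh(ωT) = 1.440433
x(T) = p + (x₀−p)·cosh(ωT) + (ẋ₀/ω)·sinh(ωT) ⇒ p·(1 − cosh) = x(T) − x₀·cosh − (ẋ₀/ω)·sinh
numerator   = 0.9950 − (0.3607)·1.753524 − (0.9647/2.9399)·1.440433 = -0.110160
denominator = 1 − 1.753524 = -0.753524
p = -0.110160 / -0.753524 = 0.1462

p = 0.1462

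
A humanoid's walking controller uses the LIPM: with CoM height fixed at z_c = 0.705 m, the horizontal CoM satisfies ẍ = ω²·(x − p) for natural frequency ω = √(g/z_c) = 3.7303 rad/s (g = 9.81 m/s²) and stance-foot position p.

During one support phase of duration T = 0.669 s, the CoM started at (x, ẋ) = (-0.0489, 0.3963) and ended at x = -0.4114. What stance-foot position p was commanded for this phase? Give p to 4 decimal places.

p = 0.1474

ωT = 3.7303·0.669 = 2.495571; cosh(ωT) = 6.105551, sinh(ωT) = 6.023102
x(T) = p + (x₀−p)·cosh(ωT) + (ẋ₀/ω)·sinh(ωT) ⇒ p·(1 − cosh) = x(T) − x₀·cosh − (ẋ₀/ω)·sinh
numerator   = -0.4114 − (-0.0489)·6.105551 − (0.3963/3.7303)·6.023102 = -0.752721
denominator = 1 − 6.105551 = -5.105551
p = -0.752721 / -5.105551 = 0.1474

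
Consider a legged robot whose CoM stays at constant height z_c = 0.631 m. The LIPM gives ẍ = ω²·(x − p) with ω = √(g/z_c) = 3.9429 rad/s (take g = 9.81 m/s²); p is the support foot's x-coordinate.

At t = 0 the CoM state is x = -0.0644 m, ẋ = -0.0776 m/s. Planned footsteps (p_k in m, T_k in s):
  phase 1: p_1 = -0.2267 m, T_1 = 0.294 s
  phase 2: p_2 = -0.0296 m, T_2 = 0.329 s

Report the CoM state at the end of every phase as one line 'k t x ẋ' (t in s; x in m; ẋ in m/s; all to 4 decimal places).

phase 1: p=-0.2267, T=0.294, ωT=1.159213, cosh=1.750578, sinh=1.436845; start (x,ẋ)=(-0.064400, -0.077600) → end (x,ẋ)=(0.029140, 0.783639)
phase 2: p=-0.0296, T=0.329, ωT=1.297214, cosh=1.966190, sinh=1.692898; start (x,ẋ)=(0.029140, 0.783639) → end (x,ẋ)=(0.422353, 1.932871)

1 0.2940 0.0291 0.7836
2 0.6230 0.4224 1.9329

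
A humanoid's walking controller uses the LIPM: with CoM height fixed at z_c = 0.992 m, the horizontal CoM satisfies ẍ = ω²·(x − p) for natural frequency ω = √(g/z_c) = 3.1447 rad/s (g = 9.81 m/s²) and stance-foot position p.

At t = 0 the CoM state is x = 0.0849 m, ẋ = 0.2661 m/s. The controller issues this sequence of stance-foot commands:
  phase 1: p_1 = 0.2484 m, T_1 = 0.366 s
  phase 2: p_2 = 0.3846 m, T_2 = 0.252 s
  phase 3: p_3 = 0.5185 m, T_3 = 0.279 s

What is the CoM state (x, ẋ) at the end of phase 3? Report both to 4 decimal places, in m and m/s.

x = -0.7145, ẋ = -3.5751

phase 1: p=0.2484, T=0.366, ωT=1.150960, cosh=1.738780, sinh=1.422447; start (x,ẋ)=(0.084900, 0.266100) → end (x,ẋ)=(0.084475, -0.268674)
phase 2: p=0.3846, T=0.252, ωT=0.792464, cosh=1.330780, sinh=0.878053; start (x,ẋ)=(0.084475, -0.268674) → end (x,ẋ)=(-0.089819, -1.186255)
phase 3: p=0.5185, T=0.279, ωT=0.877371, cosh=1.410223, sinh=0.994348; start (x,ẋ)=(-0.089819, -1.186255) → end (x,ẋ)=(-0.714456, -3.575051)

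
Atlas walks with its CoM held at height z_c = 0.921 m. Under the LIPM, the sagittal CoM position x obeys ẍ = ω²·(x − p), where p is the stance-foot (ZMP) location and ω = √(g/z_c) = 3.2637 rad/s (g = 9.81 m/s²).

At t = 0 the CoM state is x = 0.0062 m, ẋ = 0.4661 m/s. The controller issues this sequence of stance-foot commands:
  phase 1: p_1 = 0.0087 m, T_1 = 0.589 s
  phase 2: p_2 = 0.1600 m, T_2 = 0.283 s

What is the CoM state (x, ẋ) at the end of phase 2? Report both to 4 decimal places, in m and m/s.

x = 1.1432, ẋ = 3.4324

phase 1: p=0.0087, T=0.589, ωT=1.922319, cosh=3.491532, sinh=3.345265; start (x,ẋ)=(0.006200, 0.466100) → end (x,ẋ)=(0.477720, 1.600108)
phase 2: p=0.1600, T=0.283, ωT=0.923627, cosh=1.457742, sinh=1.060666; start (x,ẋ)=(0.477720, 1.600108) → end (x,ẋ)=(1.143171, 3.432394)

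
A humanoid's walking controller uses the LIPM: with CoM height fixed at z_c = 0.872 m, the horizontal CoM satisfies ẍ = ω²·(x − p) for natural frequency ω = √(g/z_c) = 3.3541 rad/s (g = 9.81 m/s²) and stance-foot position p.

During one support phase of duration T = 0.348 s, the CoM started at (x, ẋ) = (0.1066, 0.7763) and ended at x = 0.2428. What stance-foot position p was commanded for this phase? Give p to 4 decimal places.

p = 0.3685

ωT = 3.3541·0.348 = 1.167227; cosh(ωT) = 1.762149, sinh(ωT) = 1.450920
x(T) = p + (x₀−p)·cosh(ωT) + (ẋ₀/ω)·sinh(ωT) ⇒ p·(1 − cosh) = x(T) − x₀·cosh − (ẋ₀/ω)·sinh
numerator   = 0.2428 − (0.1066)·1.762149 − (0.7763/3.3541)·1.450920 = -0.280858
denominator = 1 − 1.762149 = -0.762149
p = -0.280858 / -0.762149 = 0.3685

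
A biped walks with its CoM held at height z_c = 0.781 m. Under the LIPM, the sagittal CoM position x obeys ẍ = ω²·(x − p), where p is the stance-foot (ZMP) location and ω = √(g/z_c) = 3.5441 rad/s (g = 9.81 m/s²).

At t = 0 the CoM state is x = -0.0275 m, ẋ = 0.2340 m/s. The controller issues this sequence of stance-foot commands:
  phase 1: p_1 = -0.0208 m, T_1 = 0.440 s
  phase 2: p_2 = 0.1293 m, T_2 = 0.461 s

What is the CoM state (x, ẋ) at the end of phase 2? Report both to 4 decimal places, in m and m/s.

phase 1: p=-0.0208, T=0.440, ωT=1.559404, cosh=2.483124, sinh=2.272862; start (x,ẋ)=(-0.027500, 0.234000) → end (x,ẋ)=(0.112629, 0.527081)
phase 2: p=0.1293, T=0.461, ωT=1.633830, cosh=2.659321, sinh=2.464140; start (x,ẋ)=(0.112629, 0.527081) → end (x,ẋ)=(0.451436, 1.256089)

x = 0.4514, ẋ = 1.2561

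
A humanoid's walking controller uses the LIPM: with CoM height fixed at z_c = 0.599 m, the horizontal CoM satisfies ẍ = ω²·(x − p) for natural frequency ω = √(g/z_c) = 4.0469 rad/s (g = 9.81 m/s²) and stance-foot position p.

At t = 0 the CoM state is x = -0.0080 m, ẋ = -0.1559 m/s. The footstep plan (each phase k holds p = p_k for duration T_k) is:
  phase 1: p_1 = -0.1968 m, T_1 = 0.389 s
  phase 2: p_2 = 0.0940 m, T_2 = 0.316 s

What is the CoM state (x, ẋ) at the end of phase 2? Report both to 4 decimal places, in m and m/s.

x = 0.8407, ẋ = 3.2964

phase 1: p=-0.1968, T=0.389, ωT=1.574244, cosh=2.517128, sinh=2.309964; start (x,ẋ)=(-0.008000, -0.155900) → end (x,ẋ)=(0.189446, 1.372518)
phase 2: p=0.0940, T=0.316, ωT=1.278820, cosh=1.935383, sinh=1.657017; start (x,ẋ)=(0.189446, 1.372518) → end (x,ẋ)=(0.840707, 3.296390)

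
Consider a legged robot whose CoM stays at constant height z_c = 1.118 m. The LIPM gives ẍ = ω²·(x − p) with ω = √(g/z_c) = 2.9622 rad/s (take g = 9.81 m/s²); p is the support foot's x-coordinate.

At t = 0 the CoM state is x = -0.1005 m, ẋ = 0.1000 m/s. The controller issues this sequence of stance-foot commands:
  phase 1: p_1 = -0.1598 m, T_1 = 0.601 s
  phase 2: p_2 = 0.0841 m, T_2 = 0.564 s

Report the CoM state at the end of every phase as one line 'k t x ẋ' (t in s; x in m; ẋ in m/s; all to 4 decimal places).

phase 1: p=-0.1598, T=0.601, ωT=1.780282, cosh=3.050060, sinh=2.881470; start (x,ẋ)=(-0.100500, 0.100000) → end (x,ẋ)=(0.118343, 0.811161)
phase 2: p=0.0841, T=0.564, ωT=1.670681, cosh=2.751952, sinh=2.563833; start (x,ẋ)=(0.118343, 0.811161) → end (x,ẋ)=(0.880409, 2.492338)

1 0.6010 0.1183 0.8112
2 1.1650 0.8804 2.4923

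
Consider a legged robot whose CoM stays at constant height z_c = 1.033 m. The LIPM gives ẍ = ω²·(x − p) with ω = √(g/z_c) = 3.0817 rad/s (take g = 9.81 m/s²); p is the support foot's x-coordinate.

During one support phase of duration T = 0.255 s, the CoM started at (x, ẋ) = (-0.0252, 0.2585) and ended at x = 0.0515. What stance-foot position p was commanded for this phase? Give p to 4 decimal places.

ωT = 3.0817·0.255 = 0.785834; cosh(ωT) = 1.324987, sinh(ωT) = 0.869248
x(T) = p + (x₀−p)·cosh(ωT) + (ẋ₀/ω)·sinh(ωT) ⇒ p·(1 − cosh) = x(T) − x₀·cosh − (ẋ₀/ω)·sinh
numerator   = 0.0515 − (-0.0252)·1.324987 − (0.2585/3.0817)·0.869248 = 0.011975
denominator = 1 − 1.324987 = -0.324987
p = 0.011975 / -0.324987 = -0.0368

p = -0.0368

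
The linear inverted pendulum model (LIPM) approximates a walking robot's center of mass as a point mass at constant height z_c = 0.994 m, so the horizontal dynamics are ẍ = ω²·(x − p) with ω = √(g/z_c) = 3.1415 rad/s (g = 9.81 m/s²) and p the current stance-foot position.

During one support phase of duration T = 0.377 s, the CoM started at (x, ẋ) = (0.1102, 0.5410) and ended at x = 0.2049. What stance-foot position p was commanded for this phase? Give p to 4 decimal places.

p = 0.3139

ωT = 3.1415·0.377 = 1.184346; cosh(ωT) = 1.787247, sinh(ωT) = 1.481300
x(T) = p + (x₀−p)·cosh(ωT) + (ẋ₀/ω)·sinh(ωT) ⇒ p·(1 − cosh) = x(T) − x₀·cosh − (ẋ₀/ω)·sinh
numerator   = 0.2049 − (0.1102)·1.787247 − (0.5410/3.1415)·1.481300 = -0.247150
denominator = 1 − 1.787247 = -0.787247
p = -0.247150 / -0.787247 = 0.3139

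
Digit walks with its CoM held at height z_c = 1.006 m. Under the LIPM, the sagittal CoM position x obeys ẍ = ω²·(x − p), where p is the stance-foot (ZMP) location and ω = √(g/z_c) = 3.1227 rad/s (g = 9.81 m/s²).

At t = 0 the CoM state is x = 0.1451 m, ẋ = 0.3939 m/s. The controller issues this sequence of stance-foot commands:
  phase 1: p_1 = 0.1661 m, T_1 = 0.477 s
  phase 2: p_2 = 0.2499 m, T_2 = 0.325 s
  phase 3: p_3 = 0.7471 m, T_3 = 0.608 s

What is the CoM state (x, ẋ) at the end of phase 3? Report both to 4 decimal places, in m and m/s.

phase 1: p=0.1661, T=0.477, ωT=1.489528, cosh=2.330240, sinh=2.104761; start (x,ẋ)=(0.145100, 0.393900) → end (x,ẋ)=(0.382661, 0.779858)
phase 2: p=0.2499, T=0.325, ωT=1.014878, cosh=1.560736, sinh=1.198289; start (x,ẋ)=(0.382661, 0.779858) → end (x,ẋ)=(0.756364, 1.713932)
phase 3: p=0.7471, T=0.608, ωT=1.898602, cosh=3.413165, sinh=3.263387; start (x,ẋ)=(0.756364, 1.713932) → end (x,ẋ)=(2.569870, 5.944341)

x = 2.5699, ẋ = 5.9443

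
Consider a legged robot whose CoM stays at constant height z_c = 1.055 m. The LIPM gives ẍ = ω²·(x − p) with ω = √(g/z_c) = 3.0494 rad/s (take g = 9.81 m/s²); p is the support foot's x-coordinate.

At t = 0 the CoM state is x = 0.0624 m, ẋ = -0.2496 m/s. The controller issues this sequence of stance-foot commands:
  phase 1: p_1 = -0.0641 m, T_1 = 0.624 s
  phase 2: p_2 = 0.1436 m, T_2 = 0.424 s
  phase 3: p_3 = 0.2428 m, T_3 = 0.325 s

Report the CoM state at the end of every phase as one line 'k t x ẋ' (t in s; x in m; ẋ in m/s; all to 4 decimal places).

phase 1: p=-0.0641, T=0.624, ωT=1.902826, cosh=3.426980, sinh=3.277833; start (x,ẋ)=(0.062400, -0.249600) → end (x,ẋ)=(0.101115, 0.409047)
phase 2: p=0.1436, T=0.424, ωT=1.292946, cosh=1.958982, sinh=1.684521; start (x,ẋ)=(0.101115, 0.409047) → end (x,ẋ)=(0.286335, 0.583081)
phase 3: p=0.2428, T=0.325, ωT=0.991055, cosh=1.532630, sinh=1.161445; start (x,ẋ)=(0.286335, 0.583081) → end (x,ẋ)=(0.531605, 1.047835)

1 0.6240 0.1011 0.4090
2 1.0480 0.2863 0.5831
3 1.3730 0.5316 1.0478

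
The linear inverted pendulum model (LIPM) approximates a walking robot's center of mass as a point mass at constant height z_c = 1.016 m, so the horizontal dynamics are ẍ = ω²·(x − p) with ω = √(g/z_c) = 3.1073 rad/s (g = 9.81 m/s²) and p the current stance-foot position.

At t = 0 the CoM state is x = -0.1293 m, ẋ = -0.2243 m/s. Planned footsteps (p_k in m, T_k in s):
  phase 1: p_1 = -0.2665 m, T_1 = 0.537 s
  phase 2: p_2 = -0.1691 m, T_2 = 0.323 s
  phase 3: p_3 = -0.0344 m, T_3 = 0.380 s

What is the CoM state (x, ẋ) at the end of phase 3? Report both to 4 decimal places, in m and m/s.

phase 1: p=-0.2665, T=0.537, ωT=1.668620, cosh=2.746675, sinh=2.558168; start (x,ẋ)=(-0.129300, -0.224300) → end (x,ẋ)=(-0.074317, 0.474523)
phase 2: p=-0.1691, T=0.323, ωT=1.003658, cosh=1.547390, sinh=1.180854; start (x,ẋ)=(-0.074317, 0.474523) → end (x,ẋ)=(0.157897, 1.082055)
phase 3: p=-0.0344, T=0.380, ωT=1.180774, cosh=1.781968, sinh=1.474927; start (x,ẋ)=(0.157897, 1.082055) → end (x,ẋ)=(0.821880, 2.809491)

x = 0.8219, ẋ = 2.8095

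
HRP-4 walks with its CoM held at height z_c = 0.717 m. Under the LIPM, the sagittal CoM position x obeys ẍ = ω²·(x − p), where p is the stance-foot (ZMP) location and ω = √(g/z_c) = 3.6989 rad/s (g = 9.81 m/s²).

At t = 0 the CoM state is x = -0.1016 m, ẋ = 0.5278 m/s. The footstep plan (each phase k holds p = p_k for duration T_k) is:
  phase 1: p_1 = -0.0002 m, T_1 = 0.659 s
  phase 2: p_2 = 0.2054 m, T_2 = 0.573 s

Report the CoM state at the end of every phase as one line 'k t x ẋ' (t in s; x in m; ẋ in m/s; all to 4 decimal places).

phase 1: p=-0.0002, T=0.659, ωT=2.437575, cosh=5.766313, sinh=5.678941; start (x,ẋ)=(-0.101600, 0.527800) → end (x,ẋ)=(0.225430, 0.913469)
phase 2: p=0.2054, T=0.573, ωT=2.119470, cosh=4.223408, sinh=4.103313; start (x,ẋ)=(0.225430, 0.913469) → end (x,ẋ)=(1.303336, 4.161960)

1 0.6590 0.2254 0.9135
2 1.2320 1.3033 4.1620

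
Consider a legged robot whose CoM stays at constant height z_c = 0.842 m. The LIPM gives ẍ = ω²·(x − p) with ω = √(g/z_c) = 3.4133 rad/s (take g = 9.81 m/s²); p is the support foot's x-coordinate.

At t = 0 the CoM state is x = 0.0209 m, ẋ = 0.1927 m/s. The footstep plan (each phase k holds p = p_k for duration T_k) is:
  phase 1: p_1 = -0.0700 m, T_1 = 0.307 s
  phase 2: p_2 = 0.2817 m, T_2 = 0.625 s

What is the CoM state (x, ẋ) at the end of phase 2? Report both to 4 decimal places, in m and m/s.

x = 0.5508, ẋ = 1.0557

phase 1: p=-0.0700, T=0.307, ωT=1.047883, cosh=1.601144, sinh=1.250464; start (x,ẋ)=(0.020900, 0.192700) → end (x,ẋ)=(0.146140, 0.696521)
phase 2: p=0.2817, T=0.625, ωT=2.133313, cosh=4.280616, sinh=4.162171; start (x,ẋ)=(0.146140, 0.696521) → end (x,ẋ)=(0.550755, 1.055668)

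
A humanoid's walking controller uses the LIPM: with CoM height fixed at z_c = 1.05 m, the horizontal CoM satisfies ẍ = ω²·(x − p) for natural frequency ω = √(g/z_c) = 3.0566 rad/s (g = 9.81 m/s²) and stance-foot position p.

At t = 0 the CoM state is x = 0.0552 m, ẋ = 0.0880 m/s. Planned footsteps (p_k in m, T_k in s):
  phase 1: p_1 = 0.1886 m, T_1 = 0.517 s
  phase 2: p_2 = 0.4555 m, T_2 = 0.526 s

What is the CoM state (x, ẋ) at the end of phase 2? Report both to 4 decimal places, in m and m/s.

phase 1: p=0.1886, T=0.517, ωT=1.580262, cosh=2.531075, sinh=2.325154; start (x,ẋ)=(0.055200, 0.088000) → end (x,ẋ)=(-0.082104, -0.725348)
phase 2: p=0.4555, T=0.526, ωT=1.607772, cosh=2.596004, sinh=2.395671; start (x,ẋ)=(-0.082104, -0.725348) → end (x,ẋ)=(-1.508628, -5.819669)

x = -1.5086, ẋ = -5.8197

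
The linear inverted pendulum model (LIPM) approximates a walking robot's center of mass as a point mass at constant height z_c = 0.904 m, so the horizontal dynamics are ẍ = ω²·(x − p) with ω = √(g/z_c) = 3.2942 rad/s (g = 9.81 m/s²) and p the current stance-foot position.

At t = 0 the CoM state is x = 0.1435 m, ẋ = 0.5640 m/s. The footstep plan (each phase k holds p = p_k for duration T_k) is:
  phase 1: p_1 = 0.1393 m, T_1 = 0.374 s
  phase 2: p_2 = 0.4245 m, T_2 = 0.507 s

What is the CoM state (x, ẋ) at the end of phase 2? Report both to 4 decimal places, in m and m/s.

x = 1.2329, ẋ = 2.8701

phase 1: p=0.1393, T=0.374, ωT=1.232031, cosh=1.859942, sinh=1.568242; start (x,ẋ)=(0.143500, 0.564000) → end (x,ẋ)=(0.415611, 1.070705)
phase 2: p=0.4245, T=0.507, ωT=1.670159, cosh=2.750616, sinh=2.562399; start (x,ẋ)=(0.415611, 1.070705) → end (x,ẋ)=(1.232898, 2.870062)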